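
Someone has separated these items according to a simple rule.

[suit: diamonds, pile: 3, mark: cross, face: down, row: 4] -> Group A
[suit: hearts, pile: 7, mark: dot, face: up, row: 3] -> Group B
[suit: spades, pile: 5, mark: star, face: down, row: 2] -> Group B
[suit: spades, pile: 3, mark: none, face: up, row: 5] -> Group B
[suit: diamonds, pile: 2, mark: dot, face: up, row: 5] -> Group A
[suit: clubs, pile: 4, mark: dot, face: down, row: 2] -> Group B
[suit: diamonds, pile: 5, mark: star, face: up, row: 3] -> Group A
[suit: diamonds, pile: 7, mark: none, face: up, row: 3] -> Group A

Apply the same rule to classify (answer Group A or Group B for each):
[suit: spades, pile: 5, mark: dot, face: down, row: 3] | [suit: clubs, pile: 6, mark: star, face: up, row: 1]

All 'Group A' examples share one property — suit is diamonds — and every 'Group B' example lacks it.
[suit: spades, pile: 5, mark: dot, face: down, row: 3]: suit is spades — lacks this property, so Group B. [suit: clubs, pile: 6, mark: star, face: up, row: 1]: suit is clubs — lacks this property, so Group B.

Group B, Group B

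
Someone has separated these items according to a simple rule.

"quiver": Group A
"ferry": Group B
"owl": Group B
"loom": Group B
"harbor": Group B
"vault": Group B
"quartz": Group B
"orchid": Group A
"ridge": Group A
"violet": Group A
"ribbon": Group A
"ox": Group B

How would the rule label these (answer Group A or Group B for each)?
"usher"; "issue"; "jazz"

The simplest hypothesis consistent with all the labels is: contains 'i'.
"usher": no 'i' — doesn't qualify, so Group B.
"issue": has 'i' — qualifies, so Group A.
"jazz": no 'i' — doesn't qualify, so Group B.

Group B, Group A, Group B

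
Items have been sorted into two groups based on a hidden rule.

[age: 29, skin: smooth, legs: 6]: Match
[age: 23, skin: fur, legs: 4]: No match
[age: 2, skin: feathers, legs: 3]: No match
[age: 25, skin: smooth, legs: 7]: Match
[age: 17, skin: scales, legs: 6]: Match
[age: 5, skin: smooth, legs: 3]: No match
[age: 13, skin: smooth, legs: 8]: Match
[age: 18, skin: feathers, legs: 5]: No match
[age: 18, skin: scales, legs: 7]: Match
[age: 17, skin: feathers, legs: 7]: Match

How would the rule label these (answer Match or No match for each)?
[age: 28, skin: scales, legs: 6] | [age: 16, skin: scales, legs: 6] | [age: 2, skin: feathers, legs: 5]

Every 'Match' example satisfies: legs ≥ 6. None of the 'No match' examples do.

Match, Match, No match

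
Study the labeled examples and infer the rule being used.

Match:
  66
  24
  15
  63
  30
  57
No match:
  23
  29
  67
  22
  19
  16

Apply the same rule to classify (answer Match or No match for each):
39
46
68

'Match' ⟺ multiple of 3.
Match: 39, since 39 = 3·13.
No match: 46, since 46 = 3·15 + 1.
No match: 68, since 68 = 3·22 + 2.

Match, No match, No match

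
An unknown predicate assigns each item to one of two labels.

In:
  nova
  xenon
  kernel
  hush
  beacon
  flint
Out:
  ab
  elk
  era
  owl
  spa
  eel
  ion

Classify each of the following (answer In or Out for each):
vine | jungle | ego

In, In, Out

The rule appears to be: length ≥ 4.
vine → length 4 → In.
jungle → length 6 → In.
ego → length 3 → Out.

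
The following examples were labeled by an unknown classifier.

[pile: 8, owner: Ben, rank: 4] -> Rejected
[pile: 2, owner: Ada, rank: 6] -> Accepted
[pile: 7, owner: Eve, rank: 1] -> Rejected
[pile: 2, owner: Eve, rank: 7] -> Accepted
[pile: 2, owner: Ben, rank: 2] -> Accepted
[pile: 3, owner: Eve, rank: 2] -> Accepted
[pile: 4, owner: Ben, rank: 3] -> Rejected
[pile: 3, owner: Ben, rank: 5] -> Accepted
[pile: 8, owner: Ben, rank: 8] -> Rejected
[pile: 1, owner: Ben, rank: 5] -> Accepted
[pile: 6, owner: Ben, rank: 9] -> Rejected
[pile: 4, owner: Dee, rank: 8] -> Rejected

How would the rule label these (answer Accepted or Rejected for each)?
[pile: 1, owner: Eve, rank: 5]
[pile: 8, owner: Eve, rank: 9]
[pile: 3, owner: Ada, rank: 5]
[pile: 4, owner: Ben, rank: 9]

Accepted, Rejected, Accepted, Rejected

Every 'Accepted' example satisfies: pile ≤ 3. None of the 'Rejected' examples do.
[pile: 1, owner: Eve, rank: 5]: pile = 1 — checks out, so Accepted.
[pile: 8, owner: Eve, rank: 9]: pile = 8 — fails this test, so Rejected.
[pile: 3, owner: Ada, rank: 5]: pile = 3 — checks out, so Accepted.
[pile: 4, owner: Ben, rank: 9]: pile = 4 — fails this test, so Rejected.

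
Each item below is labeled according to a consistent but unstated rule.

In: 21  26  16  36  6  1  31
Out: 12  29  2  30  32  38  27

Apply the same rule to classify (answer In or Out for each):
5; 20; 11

All 'In' examples share one property — ≡ 1 (mod 5) — and every 'Out' example lacks it.
5 — 5 mod 5 = 0, hence Out.
20 — 20 mod 5 = 0, hence Out.
11 — 11 mod 5 = 1, hence In.

Out, Out, In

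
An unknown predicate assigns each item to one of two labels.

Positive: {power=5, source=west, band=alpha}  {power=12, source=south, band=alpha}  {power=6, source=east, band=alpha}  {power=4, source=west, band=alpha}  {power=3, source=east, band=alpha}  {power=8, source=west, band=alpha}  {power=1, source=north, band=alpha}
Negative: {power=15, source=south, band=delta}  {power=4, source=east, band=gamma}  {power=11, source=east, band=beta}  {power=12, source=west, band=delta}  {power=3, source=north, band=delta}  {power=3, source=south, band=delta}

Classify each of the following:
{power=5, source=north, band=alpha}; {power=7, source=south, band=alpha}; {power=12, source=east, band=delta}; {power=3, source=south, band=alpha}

The distinguishing property — band is alpha — holds for all the 'Positive' cases and none of the 'Negative' cases.

Positive, Positive, Negative, Positive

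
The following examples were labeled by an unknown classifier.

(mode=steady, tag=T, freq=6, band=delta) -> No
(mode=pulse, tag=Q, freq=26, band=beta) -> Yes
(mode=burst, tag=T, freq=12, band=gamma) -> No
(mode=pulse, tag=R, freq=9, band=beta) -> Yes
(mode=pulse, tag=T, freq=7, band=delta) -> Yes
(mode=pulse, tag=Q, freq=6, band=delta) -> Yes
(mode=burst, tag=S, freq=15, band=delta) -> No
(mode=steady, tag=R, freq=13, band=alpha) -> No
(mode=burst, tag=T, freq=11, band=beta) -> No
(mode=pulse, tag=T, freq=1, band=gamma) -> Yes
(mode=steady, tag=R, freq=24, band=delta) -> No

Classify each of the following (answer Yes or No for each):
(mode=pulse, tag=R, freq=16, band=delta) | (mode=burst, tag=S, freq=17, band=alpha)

Comparing the two groups points to one rule — mode is pulse.

Yes, No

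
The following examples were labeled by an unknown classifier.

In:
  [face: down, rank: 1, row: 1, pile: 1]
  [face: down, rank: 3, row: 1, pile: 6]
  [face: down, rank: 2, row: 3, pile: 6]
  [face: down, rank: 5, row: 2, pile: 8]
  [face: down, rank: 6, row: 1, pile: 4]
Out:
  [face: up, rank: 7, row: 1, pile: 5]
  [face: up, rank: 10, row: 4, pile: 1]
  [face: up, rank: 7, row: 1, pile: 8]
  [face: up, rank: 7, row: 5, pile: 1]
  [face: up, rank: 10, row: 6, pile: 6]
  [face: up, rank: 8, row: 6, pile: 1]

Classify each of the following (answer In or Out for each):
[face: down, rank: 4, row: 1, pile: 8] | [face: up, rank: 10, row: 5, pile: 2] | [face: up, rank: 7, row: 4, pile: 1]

In, Out, Out

All 'In' examples share one property — face is down — and every 'Out' example lacks it.
[face: down, rank: 4, row: 1, pile: 8]: In (face is down).
[face: up, rank: 10, row: 5, pile: 2]: Out (face is up).
[face: up, rank: 7, row: 4, pile: 1]: Out (face is up).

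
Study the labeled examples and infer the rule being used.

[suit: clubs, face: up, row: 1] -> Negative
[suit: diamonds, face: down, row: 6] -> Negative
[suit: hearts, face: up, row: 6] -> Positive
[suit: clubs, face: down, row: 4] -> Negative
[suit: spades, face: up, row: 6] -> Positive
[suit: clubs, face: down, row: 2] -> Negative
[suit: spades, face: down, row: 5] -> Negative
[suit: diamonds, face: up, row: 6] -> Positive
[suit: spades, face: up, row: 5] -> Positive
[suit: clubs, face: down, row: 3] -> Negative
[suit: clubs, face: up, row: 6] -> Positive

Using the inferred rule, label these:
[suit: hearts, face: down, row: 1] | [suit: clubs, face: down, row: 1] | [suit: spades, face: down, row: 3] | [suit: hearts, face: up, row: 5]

Negative, Negative, Negative, Positive

The distinguishing property — face is up AND row ≥ 2 — holds for all the 'Positive' cases and none of the 'Negative' cases.
[suit: hearts, face: down, row: 1]: face is down, row = 1 — does not satisfy this, so Negative. [suit: clubs, face: down, row: 1]: face is down, row = 1 — does not satisfy this, so Negative. [suit: spades, face: down, row: 3]: face is down, row = 3 — does not satisfy this, so Negative. [suit: hearts, face: up, row: 5]: face is up, row = 5 — matches, so Positive.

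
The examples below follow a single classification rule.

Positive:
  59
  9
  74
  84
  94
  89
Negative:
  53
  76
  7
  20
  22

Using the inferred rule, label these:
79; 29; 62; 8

'Positive' ⟺ ≡ 4 (mod 5).
79 — 79 mod 5 = 4, hence Positive. 29 — 29 mod 5 = 4, hence Positive. 62 — 62 mod 5 = 2, hence Negative. 8 — 8 mod 5 = 3, hence Negative.

Positive, Positive, Negative, Negative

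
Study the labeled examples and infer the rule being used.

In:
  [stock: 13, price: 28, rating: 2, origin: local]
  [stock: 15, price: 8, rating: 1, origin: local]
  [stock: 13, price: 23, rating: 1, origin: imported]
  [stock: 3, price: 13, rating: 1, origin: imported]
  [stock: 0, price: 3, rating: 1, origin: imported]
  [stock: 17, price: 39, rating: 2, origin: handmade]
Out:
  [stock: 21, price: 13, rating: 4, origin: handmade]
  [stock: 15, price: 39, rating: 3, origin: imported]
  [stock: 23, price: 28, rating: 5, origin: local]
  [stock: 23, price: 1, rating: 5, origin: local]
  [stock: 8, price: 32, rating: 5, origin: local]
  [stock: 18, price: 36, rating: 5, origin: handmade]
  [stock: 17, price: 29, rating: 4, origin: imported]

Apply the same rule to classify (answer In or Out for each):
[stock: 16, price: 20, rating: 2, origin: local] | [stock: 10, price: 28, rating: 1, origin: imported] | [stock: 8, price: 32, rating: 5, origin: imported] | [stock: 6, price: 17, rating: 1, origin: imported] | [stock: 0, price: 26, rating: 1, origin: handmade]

In, In, Out, In, In

One predicate separates the groups cleanly: rating ≤ 2.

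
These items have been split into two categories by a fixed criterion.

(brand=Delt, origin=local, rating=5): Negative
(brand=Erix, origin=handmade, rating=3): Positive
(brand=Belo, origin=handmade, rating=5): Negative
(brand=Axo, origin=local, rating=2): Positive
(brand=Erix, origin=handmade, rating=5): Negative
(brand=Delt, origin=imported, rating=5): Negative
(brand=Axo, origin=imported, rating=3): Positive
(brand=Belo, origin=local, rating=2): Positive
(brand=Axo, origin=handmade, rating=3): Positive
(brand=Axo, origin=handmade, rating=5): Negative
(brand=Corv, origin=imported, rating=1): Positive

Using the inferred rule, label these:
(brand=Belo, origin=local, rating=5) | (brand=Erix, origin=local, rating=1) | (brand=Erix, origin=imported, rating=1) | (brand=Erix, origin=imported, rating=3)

Negative, Positive, Positive, Positive

All 'Positive' examples share one property — rating ≤ 3 — and every 'Negative' example lacks it.
Negative: (brand=Belo, origin=local, rating=5), since rating = 5. Positive: (brand=Erix, origin=local, rating=1), since rating = 1. Positive: (brand=Erix, origin=imported, rating=1), since rating = 1. Positive: (brand=Erix, origin=imported, rating=3), since rating = 3.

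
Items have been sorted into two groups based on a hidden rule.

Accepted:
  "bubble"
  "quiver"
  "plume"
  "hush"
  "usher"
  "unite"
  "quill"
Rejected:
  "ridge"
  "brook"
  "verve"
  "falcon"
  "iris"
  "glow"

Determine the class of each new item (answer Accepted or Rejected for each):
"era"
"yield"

The classifier is using: contains 'u'.
"era": Rejected (no 'u'). "yield": Rejected (no 'u').

Rejected, Rejected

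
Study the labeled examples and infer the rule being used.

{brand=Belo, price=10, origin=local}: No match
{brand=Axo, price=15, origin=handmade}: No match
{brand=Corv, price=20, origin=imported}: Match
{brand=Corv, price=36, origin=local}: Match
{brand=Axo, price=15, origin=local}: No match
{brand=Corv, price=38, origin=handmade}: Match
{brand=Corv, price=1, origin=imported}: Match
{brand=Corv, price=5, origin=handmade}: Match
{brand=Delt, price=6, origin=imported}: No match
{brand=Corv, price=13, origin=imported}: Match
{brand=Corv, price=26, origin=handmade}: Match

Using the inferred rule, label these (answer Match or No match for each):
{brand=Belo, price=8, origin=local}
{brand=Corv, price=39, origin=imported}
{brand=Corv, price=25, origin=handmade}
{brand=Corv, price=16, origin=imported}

No match, Match, Match, Match

One predicate separates the groups cleanly: brand is Corv.
{brand=Belo, price=8, origin=local} — brand is Belo, hence No match. {brand=Corv, price=39, origin=imported} — brand is Corv, hence Match. {brand=Corv, price=25, origin=handmade} — brand is Corv, hence Match. {brand=Corv, price=16, origin=imported} — brand is Corv, hence Match.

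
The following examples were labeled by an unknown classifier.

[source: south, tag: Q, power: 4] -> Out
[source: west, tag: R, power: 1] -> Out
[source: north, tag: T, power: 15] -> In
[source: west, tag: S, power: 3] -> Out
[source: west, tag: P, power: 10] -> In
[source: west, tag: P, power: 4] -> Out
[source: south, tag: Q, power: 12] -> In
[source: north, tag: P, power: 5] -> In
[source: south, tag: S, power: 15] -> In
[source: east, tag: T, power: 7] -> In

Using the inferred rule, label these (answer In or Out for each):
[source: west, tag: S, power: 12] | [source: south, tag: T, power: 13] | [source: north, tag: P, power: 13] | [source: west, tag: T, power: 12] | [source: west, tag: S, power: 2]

The distinguishing property — power ≥ 5 — holds for all the 'In' cases and none of the 'Out' cases.
In: [source: west, tag: S, power: 12], since power = 12. In: [source: south, tag: T, power: 13], since power = 13. In: [source: north, tag: P, power: 13], since power = 13. In: [source: west, tag: T, power: 12], since power = 12. Out: [source: west, tag: S, power: 2], since power = 2.

In, In, In, In, Out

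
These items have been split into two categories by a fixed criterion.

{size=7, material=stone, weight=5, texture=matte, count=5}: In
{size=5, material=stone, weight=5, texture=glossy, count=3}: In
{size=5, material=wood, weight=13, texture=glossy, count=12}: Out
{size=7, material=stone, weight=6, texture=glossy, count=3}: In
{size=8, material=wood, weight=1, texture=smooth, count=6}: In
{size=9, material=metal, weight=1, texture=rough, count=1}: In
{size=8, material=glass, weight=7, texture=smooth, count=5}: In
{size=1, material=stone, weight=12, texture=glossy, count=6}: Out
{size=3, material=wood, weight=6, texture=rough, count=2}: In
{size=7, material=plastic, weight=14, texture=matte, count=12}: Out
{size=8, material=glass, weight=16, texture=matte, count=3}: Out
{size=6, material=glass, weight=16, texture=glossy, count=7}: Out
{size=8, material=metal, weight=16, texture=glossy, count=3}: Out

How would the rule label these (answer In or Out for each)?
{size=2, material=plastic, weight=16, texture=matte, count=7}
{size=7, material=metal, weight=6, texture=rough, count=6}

Out, In

One predicate separates the groups cleanly: weight ≤ 7.
{size=2, material=plastic, weight=16, texture=matte, count=7} → weight = 16 → Out. {size=7, material=metal, weight=6, texture=rough, count=6} → weight = 6 → In.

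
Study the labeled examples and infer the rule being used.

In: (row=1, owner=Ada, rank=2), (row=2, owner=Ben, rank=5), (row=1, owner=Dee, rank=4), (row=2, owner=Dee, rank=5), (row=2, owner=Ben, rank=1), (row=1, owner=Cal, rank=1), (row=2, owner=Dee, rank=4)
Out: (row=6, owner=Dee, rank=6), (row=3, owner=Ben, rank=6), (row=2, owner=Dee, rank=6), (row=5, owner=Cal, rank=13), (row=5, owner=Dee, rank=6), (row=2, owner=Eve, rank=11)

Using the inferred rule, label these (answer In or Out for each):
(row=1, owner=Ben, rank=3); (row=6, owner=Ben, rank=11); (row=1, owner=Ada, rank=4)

In, Out, In

Rule: rank ≤ 5. This holds for each 'In' example and fails for each 'Out' one.
(row=1, owner=Ben, rank=3): rank = 3, passes → In.
(row=6, owner=Ben, rank=11): rank = 11, fails this test → Out.
(row=1, owner=Ada, rank=4): rank = 4, passes → In.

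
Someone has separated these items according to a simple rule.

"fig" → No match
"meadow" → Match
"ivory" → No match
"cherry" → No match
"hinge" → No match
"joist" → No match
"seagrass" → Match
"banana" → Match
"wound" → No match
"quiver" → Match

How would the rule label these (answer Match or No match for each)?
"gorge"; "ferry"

A rule that fits every label: has ≥ 3 vowels — true of each 'Match' example, false of each 'No match' one.

No match, No match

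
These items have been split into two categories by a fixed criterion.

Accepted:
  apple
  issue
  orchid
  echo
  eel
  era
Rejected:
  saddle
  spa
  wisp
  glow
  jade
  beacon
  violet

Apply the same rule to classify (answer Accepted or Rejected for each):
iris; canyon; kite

Accepted, Rejected, Rejected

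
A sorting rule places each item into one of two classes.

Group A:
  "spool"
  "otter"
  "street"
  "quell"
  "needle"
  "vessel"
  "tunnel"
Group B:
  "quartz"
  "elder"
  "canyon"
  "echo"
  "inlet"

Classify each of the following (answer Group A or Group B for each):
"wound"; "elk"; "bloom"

Comparing the two groups points to one rule — has a double letter.
"wound": no doubled letter — does not fit, so Group B. "elk": no doubled letter — does not fit, so Group B. "bloom": 'oo' doubled — satisfies this, so Group A.

Group B, Group B, Group A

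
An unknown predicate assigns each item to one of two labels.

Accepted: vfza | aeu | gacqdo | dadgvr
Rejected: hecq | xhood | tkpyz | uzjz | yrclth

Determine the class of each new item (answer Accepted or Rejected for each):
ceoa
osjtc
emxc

One predicate separates the groups cleanly: contains 'a'.

Accepted, Rejected, Rejected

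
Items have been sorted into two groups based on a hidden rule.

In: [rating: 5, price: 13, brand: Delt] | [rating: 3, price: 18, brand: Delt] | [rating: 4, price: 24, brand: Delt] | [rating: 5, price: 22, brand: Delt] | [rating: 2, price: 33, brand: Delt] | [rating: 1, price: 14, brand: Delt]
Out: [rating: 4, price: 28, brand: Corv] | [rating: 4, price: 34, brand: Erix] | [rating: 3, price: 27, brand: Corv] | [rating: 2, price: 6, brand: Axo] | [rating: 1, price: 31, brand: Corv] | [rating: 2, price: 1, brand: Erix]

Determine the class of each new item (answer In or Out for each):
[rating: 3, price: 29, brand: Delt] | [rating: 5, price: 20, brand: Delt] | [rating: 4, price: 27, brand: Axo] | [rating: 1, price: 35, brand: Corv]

In, In, Out, Out

Checking candidate rules against both groups, what survives is: brand is Delt.
[rating: 3, price: 29, brand: Delt]: brand is Delt — satisfies this, so In.
[rating: 5, price: 20, brand: Delt]: brand is Delt — satisfies this, so In.
[rating: 4, price: 27, brand: Axo]: brand is Axo — does not satisfy this, so Out.
[rating: 1, price: 35, brand: Corv]: brand is Corv — does not satisfy this, so Out.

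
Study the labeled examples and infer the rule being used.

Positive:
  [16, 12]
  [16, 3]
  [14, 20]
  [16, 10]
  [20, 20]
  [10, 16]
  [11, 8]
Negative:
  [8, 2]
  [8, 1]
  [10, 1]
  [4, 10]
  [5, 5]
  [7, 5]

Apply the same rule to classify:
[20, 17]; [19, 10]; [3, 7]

The common property of the 'Positive' items is: sum ≥ 19. No 'Negative' item has it.
[20, 17]: 20+17 = 37 — matches, so Positive. [19, 10]: 19+10 = 29 — matches, so Positive. [3, 7]: 3+7 = 10 — does not pass, so Negative.

Positive, Positive, Negative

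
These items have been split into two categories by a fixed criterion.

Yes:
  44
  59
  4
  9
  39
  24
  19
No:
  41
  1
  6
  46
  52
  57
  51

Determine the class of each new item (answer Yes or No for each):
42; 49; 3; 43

'Yes' ⟺ ≡ 4 (mod 5).
42: 42 mod 5 = 2 — does not pass, so No.
49: 49 mod 5 = 4 — has this property, so Yes.
3: 3 mod 5 = 3 — does not pass, so No.
43: 43 mod 5 = 3 — does not pass, so No.

No, Yes, No, No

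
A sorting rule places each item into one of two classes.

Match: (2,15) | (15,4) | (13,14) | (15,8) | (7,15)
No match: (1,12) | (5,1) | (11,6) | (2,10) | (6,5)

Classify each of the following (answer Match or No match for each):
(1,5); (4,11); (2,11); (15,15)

The rule appears to be: max ≥ 13.

No match, No match, No match, Match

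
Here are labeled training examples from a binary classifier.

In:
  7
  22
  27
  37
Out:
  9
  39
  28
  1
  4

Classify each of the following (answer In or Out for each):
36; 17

Comparing the two groups points to one rule — ≡ 2 (mod 5).
36: 36 mod 5 = 1, fails this test → Out.
17: 17 mod 5 = 2, matches → In.

Out, In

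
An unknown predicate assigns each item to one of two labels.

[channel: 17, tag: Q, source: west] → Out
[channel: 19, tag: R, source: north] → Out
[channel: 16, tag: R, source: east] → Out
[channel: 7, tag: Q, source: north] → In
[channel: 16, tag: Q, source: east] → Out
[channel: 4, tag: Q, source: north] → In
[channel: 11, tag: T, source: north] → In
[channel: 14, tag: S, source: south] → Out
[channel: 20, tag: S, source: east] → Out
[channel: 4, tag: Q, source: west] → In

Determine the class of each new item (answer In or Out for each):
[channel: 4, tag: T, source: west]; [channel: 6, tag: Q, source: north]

The common property of the 'In' items is: channel ≤ 11. No 'Out' item has it.
[channel: 4, tag: T, source: west]: In (channel = 4). [channel: 6, tag: Q, source: north]: In (channel = 6).

In, In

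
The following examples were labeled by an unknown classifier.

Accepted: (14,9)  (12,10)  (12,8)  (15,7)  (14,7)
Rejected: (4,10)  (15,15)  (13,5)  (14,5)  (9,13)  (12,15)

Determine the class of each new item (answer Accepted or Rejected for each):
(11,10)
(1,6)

Accepted, Rejected

The simplest hypothesis consistent with all the labels is: first > second AND sum ≥ 20.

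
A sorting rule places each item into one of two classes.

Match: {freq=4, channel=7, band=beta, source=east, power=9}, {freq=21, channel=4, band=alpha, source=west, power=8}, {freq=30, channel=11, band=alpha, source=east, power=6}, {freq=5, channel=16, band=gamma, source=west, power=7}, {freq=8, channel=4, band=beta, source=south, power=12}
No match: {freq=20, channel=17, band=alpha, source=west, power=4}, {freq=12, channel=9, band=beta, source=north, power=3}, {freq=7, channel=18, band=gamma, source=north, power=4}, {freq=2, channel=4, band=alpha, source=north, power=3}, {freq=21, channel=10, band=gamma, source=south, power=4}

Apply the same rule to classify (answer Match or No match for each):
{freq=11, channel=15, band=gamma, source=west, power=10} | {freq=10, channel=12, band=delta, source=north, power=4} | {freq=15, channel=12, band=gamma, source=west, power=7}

Match, No match, Match

'Match' ⟺ power ≥ 6.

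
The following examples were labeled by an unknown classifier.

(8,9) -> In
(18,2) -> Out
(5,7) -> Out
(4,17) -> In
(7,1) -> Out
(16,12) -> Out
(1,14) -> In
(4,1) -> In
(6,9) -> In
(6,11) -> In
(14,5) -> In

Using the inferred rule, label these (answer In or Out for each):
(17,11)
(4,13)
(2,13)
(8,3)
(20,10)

Checking candidate rules against both groups, what survives is: sum is odd.
(17,11): Out (17+11 = 28). (4,13): In (4+13 = 17). (2,13): In (2+13 = 15). (8,3): In (8+3 = 11). (20,10): Out (20+10 = 30).

Out, In, In, In, Out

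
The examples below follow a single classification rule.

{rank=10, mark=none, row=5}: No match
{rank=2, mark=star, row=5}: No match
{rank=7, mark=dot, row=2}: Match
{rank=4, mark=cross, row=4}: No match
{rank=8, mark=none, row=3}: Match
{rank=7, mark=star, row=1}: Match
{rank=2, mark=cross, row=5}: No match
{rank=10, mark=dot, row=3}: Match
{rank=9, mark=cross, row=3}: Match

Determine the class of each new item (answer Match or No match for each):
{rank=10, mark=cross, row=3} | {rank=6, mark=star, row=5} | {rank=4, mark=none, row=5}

Match, No match, No match

The common property of the 'Match' items is: row ≤ 3. No 'No match' item has it.
{rank=10, mark=cross, row=3}: Match (row = 3). {rank=6, mark=star, row=5}: No match (row = 5). {rank=4, mark=none, row=5}: No match (row = 5).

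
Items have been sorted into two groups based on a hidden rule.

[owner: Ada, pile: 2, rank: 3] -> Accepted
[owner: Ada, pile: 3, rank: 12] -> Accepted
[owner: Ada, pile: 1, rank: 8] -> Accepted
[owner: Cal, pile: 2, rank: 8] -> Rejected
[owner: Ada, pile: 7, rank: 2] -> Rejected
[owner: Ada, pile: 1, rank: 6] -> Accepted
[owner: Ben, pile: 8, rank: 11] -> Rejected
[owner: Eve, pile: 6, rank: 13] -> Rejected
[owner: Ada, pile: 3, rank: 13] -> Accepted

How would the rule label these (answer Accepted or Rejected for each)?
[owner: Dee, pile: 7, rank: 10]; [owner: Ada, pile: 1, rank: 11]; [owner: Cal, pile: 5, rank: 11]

Rejected, Accepted, Rejected

One predicate separates the groups cleanly: owner is Ada AND pile ≤ 3.
Rejected: [owner: Dee, pile: 7, rank: 10], since owner is Dee, pile = 7. Accepted: [owner: Ada, pile: 1, rank: 11], since owner is Ada, pile = 1. Rejected: [owner: Cal, pile: 5, rank: 11], since owner is Cal, pile = 5.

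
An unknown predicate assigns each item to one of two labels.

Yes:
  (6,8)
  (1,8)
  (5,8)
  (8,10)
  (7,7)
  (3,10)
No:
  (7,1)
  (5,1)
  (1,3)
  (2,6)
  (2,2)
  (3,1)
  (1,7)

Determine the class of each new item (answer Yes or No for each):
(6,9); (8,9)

Yes, Yes

The common property of the 'Yes' items is: sum ≥ 9. No 'No' item has it.
Yes: (6,9), since 6+9 = 15. Yes: (8,9), since 8+9 = 17.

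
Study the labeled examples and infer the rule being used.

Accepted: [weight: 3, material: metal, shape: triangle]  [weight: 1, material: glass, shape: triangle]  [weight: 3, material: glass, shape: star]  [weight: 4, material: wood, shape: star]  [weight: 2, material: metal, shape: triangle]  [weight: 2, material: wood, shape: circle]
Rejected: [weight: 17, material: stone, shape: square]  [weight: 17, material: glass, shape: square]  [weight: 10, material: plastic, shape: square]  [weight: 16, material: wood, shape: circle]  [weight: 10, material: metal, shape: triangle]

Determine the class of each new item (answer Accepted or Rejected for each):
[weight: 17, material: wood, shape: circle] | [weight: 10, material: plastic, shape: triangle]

The rule appears to be: weight ≤ 4.
[weight: 17, material: wood, shape: circle] — weight = 17, hence Rejected.
[weight: 10, material: plastic, shape: triangle] — weight = 10, hence Rejected.

Rejected, Rejected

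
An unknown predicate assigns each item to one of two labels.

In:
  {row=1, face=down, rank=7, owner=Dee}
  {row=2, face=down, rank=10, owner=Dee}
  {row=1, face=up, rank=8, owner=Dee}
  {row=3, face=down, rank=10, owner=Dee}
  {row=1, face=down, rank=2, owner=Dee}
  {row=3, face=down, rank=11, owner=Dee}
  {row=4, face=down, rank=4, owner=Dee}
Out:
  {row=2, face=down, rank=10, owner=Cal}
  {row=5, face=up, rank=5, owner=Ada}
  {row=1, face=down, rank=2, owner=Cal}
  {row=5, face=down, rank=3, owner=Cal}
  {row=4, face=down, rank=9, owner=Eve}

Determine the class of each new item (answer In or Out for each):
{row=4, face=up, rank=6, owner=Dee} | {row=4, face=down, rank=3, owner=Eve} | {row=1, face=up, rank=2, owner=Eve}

In, Out, Out

The pattern is that an item is 'In' exactly when: owner is Dee.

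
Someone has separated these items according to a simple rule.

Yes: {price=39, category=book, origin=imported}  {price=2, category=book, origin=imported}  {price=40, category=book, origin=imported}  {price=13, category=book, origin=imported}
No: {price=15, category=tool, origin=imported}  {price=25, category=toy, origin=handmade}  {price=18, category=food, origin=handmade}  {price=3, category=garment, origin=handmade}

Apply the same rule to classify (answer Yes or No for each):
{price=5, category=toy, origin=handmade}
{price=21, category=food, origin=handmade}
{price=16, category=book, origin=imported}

Rule: category is book. This holds for each 'Yes' example and fails for each 'No' one.
{price=5, category=toy, origin=handmade} → category is toy → No.
{price=21, category=food, origin=handmade} → category is food → No.
{price=16, category=book, origin=imported} → category is book → Yes.

No, No, Yes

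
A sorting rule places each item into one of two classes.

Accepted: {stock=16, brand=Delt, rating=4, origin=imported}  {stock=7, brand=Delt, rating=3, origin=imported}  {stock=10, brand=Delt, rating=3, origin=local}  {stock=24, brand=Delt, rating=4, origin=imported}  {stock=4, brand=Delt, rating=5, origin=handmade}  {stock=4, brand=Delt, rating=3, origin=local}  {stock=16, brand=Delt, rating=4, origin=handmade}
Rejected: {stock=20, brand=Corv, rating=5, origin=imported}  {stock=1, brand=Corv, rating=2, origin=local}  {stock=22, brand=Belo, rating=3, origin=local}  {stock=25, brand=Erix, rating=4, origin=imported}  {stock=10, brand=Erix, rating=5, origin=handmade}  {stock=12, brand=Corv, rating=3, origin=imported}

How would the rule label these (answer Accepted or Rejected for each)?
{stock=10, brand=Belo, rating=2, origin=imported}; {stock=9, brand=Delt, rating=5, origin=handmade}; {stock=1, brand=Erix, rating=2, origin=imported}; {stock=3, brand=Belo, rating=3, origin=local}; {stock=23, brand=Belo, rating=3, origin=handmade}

Rejected, Accepted, Rejected, Rejected, Rejected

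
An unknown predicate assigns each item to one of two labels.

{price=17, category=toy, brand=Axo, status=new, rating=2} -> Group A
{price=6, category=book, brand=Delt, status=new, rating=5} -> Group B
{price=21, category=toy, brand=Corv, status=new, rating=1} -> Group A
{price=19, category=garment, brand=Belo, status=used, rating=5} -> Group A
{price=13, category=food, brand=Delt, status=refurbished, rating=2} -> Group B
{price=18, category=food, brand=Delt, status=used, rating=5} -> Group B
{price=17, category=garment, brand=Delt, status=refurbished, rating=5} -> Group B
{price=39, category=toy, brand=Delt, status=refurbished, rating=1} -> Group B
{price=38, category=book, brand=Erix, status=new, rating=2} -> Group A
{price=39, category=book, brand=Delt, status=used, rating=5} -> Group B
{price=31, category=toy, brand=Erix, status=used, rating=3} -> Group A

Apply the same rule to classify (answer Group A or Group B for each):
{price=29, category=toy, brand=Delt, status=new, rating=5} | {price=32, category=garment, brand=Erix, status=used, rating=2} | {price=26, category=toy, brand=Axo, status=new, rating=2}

Group B, Group A, Group A

The common property of the 'Group A' items is: brand is not Delt. No 'Group B' item has it.
{price=29, category=toy, brand=Delt, status=new, rating=5} — brand is Delt, hence Group B.
{price=32, category=garment, brand=Erix, status=used, rating=2} — brand is Erix, hence Group A.
{price=26, category=toy, brand=Axo, status=new, rating=2} — brand is Axo, hence Group A.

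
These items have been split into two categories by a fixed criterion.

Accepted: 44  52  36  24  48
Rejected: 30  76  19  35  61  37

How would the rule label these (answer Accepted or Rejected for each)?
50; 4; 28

Rejected, Accepted, Accepted

Every 'Accepted' example satisfies: multiple of 4 AND at most 52. None of the 'Rejected' examples do.
50 → 50 = 4·12 + 2, 50 ≤ 52 → Rejected. 4 → 4 = 4·1, 4 ≤ 52 → Accepted. 28 → 28 = 4·7, 28 ≤ 52 → Accepted.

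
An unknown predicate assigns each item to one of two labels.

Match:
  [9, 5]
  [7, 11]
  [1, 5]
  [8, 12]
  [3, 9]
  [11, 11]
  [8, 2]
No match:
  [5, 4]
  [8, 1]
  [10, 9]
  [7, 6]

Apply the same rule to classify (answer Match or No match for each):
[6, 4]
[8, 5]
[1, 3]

Match, No match, Match

The pattern is that an item is 'Match' exactly when: sum is even.
[6, 4]: 6+4 = 10 — has this property, so Match.
[8, 5]: 8+5 = 13 — doesn't match, so No match.
[1, 3]: 1+3 = 4 — has this property, so Match.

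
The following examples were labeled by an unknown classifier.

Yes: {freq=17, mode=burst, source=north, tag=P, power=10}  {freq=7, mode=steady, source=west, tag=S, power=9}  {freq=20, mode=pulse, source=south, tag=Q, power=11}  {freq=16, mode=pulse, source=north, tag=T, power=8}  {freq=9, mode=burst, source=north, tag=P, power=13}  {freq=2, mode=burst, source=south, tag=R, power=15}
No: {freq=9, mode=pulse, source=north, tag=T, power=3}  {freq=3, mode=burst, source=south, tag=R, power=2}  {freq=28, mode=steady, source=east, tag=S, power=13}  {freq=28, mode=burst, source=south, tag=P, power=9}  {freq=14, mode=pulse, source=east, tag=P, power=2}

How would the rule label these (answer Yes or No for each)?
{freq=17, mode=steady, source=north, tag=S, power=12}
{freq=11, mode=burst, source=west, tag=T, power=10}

Yes, Yes

The classifier is using: freq ≤ 20 AND power ≥ 8.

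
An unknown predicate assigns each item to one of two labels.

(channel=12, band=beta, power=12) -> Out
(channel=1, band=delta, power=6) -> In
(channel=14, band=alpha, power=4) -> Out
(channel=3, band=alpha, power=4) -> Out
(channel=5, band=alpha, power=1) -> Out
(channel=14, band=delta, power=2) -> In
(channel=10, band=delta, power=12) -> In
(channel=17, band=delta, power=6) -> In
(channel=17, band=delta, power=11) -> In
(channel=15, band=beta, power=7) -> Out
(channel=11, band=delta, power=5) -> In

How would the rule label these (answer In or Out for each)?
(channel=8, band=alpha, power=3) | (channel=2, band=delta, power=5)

Out, In

Rule: band is delta. This holds for each 'In' example and fails for each 'Out' one.
(channel=8, band=alpha, power=3): band is alpha — doesn't qualify, so Out.
(channel=2, band=delta, power=5): band is delta — passes, so In.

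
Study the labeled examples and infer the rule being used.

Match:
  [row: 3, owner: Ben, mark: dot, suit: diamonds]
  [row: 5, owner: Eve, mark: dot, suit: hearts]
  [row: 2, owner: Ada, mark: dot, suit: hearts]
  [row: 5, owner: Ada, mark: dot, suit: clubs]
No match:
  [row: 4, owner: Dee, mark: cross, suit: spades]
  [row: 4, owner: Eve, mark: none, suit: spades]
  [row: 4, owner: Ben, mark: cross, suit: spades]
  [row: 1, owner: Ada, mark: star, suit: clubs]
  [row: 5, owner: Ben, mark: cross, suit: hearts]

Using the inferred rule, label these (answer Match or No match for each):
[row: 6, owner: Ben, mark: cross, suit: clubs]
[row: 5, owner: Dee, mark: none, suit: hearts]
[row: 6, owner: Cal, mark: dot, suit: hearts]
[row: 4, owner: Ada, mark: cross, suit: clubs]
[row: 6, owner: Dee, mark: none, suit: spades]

All 'Match' examples share one property — mark is dot — and every 'No match' example lacks it.
[row: 6, owner: Ben, mark: cross, suit: clubs]: mark is cross — lacks this property, so No match.
[row: 5, owner: Dee, mark: none, suit: hearts]: mark is none — lacks this property, so No match.
[row: 6, owner: Cal, mark: dot, suit: hearts]: mark is dot — passes, so Match.
[row: 4, owner: Ada, mark: cross, suit: clubs]: mark is cross — lacks this property, so No match.
[row: 6, owner: Dee, mark: none, suit: spades]: mark is none — lacks this property, so No match.

No match, No match, Match, No match, No match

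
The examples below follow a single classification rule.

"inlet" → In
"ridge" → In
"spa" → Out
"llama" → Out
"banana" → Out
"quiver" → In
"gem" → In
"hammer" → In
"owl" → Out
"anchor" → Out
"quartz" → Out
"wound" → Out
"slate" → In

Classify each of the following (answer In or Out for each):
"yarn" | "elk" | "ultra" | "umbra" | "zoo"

Checking candidate rules against both groups, what survives is: contains 'e'.
Out: "yarn", since no 'e'.
In: "elk", since has 'e'.
Out: "ultra", since no 'e'.
Out: "umbra", since no 'e'.
Out: "zoo", since no 'e'.

Out, In, Out, Out, Out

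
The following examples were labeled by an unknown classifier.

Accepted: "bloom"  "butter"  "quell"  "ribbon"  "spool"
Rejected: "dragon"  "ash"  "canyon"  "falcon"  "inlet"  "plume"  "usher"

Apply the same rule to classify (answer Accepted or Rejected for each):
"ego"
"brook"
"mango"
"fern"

The distinguishing property — has a double letter — holds for all the 'Accepted' cases and none of the 'Rejected' cases.
"ego": no doubled letter — doesn't qualify, so Rejected. "brook": 'oo' doubled — meets the rule, so Accepted. "mango": no doubled letter — doesn't qualify, so Rejected. "fern": no doubled letter — doesn't qualify, so Rejected.

Rejected, Accepted, Rejected, Rejected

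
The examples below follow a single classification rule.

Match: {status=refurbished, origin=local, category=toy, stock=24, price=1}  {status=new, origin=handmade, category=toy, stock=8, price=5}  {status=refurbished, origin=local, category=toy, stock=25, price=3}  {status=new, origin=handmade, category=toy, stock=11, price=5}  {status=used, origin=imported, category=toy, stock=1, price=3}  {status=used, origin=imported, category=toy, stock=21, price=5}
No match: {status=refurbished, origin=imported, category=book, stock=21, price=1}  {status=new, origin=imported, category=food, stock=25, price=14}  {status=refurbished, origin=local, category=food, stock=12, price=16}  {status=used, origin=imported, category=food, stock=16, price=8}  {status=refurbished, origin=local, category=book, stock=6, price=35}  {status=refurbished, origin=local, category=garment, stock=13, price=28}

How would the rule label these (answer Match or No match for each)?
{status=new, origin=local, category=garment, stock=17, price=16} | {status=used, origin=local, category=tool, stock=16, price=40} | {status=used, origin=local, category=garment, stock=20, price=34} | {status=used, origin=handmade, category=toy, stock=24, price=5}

A rule that fits every label: category is toy — true of each 'Match' example, false of each 'No match' one.

No match, No match, No match, Match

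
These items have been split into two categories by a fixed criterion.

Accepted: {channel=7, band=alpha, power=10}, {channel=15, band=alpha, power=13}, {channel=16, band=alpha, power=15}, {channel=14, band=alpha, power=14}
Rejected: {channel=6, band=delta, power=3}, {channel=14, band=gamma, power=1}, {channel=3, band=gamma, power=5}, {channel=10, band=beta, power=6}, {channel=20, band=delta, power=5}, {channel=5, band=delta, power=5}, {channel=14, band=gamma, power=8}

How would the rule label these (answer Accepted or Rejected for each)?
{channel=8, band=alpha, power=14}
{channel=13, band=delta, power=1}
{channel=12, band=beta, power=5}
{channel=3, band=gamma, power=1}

Accepted, Rejected, Rejected, Rejected

One predicate separates the groups cleanly: band is alpha.
{channel=8, band=alpha, power=14}: band is alpha — passes, so Accepted. {channel=13, band=delta, power=1}: band is delta — does not satisfy this, so Rejected. {channel=12, band=beta, power=5}: band is beta — does not satisfy this, so Rejected. {channel=3, band=gamma, power=1}: band is gamma — does not satisfy this, so Rejected.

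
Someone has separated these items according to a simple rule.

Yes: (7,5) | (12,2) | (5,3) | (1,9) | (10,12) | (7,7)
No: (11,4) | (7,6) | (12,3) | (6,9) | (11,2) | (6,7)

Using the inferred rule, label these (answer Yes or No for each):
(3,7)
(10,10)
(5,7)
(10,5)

Yes, Yes, Yes, No

'Yes' ⟺ sum is even.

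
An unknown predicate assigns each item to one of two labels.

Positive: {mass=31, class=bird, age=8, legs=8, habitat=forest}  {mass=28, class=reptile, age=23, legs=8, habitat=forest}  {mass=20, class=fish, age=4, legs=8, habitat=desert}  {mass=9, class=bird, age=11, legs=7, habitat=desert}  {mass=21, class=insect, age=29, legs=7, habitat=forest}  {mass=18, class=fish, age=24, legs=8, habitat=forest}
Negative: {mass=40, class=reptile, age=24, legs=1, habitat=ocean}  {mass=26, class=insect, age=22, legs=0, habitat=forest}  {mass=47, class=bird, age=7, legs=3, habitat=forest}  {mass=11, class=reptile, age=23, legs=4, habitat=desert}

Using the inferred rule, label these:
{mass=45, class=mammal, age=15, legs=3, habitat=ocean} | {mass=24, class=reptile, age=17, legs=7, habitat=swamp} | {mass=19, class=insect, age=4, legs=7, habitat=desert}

Negative, Positive, Positive

The pattern is that an item is 'Positive' exactly when: legs ≥ 7.
{mass=45, class=mammal, age=15, legs=3, habitat=ocean}: legs = 3 — doesn't qualify, so Negative.
{mass=24, class=reptile, age=17, legs=7, habitat=swamp}: legs = 7 — fits, so Positive.
{mass=19, class=insect, age=4, legs=7, habitat=desert}: legs = 7 — fits, so Positive.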